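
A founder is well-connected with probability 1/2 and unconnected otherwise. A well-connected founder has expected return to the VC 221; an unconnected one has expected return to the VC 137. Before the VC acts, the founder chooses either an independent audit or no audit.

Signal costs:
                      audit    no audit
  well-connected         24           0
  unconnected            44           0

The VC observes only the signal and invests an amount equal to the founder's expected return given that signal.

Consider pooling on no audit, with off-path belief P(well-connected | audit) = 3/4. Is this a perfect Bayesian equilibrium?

Yes

On the equilibrium path (no audit) the VC holds the prior 1/2 and pays 1/2·221 + 1/2·137 = 179. Off-path (audit) belief 3/4 gives 3/4·221 + 1/4·137 = 200.
Well-connected: no audit gives 179 − 0 = 179; audit gives 200 − 24 = 176. Stays. ✓
Unconnected: no audit gives 179 − 0 = 179; audit gives 200 − 44 = 156. Stays. ✓
Beliefs are Bayes-consistent on-path and both types best-respond.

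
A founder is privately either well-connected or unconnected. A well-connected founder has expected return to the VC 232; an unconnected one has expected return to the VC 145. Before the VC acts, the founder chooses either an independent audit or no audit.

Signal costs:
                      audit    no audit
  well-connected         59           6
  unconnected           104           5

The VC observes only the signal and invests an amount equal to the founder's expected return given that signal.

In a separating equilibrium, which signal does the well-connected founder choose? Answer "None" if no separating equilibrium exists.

Try well-connected → audit, unconnected → no audit:
  If types separate, audit earns payment 232 and no audit earns 145.
  Well-connected: audit gives 232 − 59 = 173; no audit gives 145 − 6 = 139. No deviation. ✓
  Unconnected: no audit gives 145 − 5 = 140; audit gives 232 − 104 = 128. No deviation. ✓
Both hold — the well-connected type sends audit.

audit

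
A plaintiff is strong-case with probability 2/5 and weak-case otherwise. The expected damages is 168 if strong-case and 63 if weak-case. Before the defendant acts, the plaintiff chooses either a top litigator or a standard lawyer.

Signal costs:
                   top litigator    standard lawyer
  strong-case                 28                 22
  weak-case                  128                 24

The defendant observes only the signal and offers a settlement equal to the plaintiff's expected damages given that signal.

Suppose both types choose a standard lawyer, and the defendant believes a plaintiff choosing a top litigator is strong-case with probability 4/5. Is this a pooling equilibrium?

No

On the equilibrium path (standard lawyer) the defendant holds the prior 2/5 and pays 2/5·168 + 3/5·63 = 105. Off-path (top litigator) belief 4/5 gives 4/5·168 + 1/5·63 = 147.
Strong-case: standard lawyer gives 105 − 22 = 83; top litigator gives 147 − 28 = 119. Deviates. ✗
Weak-case: standard lawyer gives 105 − 24 = 81; top litigator gives 147 − 128 = 19. Stays. ✓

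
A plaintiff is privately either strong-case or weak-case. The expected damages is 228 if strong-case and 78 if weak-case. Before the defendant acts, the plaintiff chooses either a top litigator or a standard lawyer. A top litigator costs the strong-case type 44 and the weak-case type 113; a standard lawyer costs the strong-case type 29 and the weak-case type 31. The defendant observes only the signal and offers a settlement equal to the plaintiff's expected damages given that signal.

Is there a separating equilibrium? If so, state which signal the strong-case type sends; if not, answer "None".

Try strong-case → top litigator, weak-case → standard lawyer:
  If types separate, top litigator earns payment 228 and standard lawyer earns 78.
  Strong-case: top litigator gives 228 − 44 = 184; standard lawyer gives 78 − 29 = 49. No deviation. ✓
  Weak-case: standard lawyer gives 78 − 31 = 47; top litigator gives 228 − 113 = 115. Would deviate. ✗
Try strong-case → standard lawyer, weak-case → top litigator:
  If types separate, standard lawyer earns payment 228 and top litigator earns 78.
  Strong-case: standard lawyer gives 228 − 29 = 199; top litigator gives 78 − 44 = 34. No deviation. ✓
  Weak-case: top litigator gives 78 − 113 = -35; standard lawyer gives 228 − 31 = 197. Would deviate. ✗
Neither assignment is incentive-compatible.

None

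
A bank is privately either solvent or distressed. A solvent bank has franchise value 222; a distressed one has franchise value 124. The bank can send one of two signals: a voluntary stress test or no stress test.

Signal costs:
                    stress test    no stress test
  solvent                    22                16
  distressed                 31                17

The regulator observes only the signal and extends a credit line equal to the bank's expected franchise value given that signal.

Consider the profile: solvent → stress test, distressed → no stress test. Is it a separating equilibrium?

Under separation the regulator infers type exactly: stress test → solvent (pays 222), no stress test → distressed (pays 124).
Solvent: stress test gives 222 − 22 = 200; no stress test gives 124 − 16 = 108. No deviation. ✓
Distressed: no stress test gives 124 − 17 = 107; stress test gives 222 − 31 = 191. Would deviate. ✗

No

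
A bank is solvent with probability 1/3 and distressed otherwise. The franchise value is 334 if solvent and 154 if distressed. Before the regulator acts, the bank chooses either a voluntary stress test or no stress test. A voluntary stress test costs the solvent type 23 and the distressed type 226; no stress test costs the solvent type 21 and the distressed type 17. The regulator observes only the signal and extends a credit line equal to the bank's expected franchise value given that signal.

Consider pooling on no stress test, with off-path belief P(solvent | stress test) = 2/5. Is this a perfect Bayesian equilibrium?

At the pooled signal (no stress test) the regulator holds the prior 1/3 and pays 1/3·334 + 2/3·154 = 214. Off-path (stress test) belief 2/5 gives 2/5·334 + 3/5·154 = 226.
Solvent: no stress test gives 214 − 21 = 193; stress test gives 226 − 23 = 203. Deviates. ✗
Distressed: no stress test gives 214 − 17 = 197; stress test gives 226 − 226 = 0. Stays. ✓

No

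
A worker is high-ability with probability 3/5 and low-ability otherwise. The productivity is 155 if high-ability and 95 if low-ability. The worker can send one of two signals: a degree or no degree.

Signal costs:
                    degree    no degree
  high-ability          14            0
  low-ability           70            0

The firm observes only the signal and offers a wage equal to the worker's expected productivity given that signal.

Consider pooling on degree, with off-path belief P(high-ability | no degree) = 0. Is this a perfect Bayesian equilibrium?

No

At the pooled signal (degree) the firm holds the prior 3/5 and pays 3/5·155 + 2/5·95 = 131. Off-path (no degree) belief 0 gives 0·155 + 1·95 = 95.
High-ability: degree gives 131 − 14 = 117; no degree gives 95 − 0 = 95. Stays. ✓
Low-ability: degree gives 131 − 70 = 61; no degree gives 95 − 0 = 95. Deviates. ✗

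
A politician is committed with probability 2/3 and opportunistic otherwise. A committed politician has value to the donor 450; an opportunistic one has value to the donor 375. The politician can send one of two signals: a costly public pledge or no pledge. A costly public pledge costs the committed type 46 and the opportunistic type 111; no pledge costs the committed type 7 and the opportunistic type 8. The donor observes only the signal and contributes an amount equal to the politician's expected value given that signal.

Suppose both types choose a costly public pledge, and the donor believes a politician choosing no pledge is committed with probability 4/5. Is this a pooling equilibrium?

No

At the pooled signal (pledge) the donor holds the prior 2/3 and pays 2/3·450 + 1/3·375 = 425. Off-path (no pledge) belief 4/5 gives 4/5·450 + 1/5·375 = 435.
Committed: pledge gives 425 − 46 = 379; no pledge gives 435 − 7 = 428. Deviates. ✗
Opportunistic: pledge gives 425 − 111 = 314; no pledge gives 435 − 8 = 427. Deviates. ✗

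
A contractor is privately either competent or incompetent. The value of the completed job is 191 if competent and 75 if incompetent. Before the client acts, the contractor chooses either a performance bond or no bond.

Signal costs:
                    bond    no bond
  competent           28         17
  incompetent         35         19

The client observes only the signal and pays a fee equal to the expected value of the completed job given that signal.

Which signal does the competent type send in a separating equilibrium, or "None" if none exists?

Try competent → bond, incompetent → no bond:
  If types separate, bond earns payment 191 and no bond earns 75.
  Competent: bond gives 191 − 28 = 163; no bond gives 75 − 17 = 58. No deviation. ✓
  Incompetent: no bond gives 75 − 19 = 56; bond gives 191 − 35 = 156. Would deviate. ✗
Try competent → no bond, incompetent → bond:
  If types separate, no bond earns payment 191 and bond earns 75.
  Competent: no bond gives 191 − 17 = 174; bond gives 75 − 28 = 47. No deviation. ✓
  Incompetent: bond gives 75 − 35 = 40; no bond gives 191 − 19 = 172. Would deviate. ✗
Neither assignment is incentive-compatible.

None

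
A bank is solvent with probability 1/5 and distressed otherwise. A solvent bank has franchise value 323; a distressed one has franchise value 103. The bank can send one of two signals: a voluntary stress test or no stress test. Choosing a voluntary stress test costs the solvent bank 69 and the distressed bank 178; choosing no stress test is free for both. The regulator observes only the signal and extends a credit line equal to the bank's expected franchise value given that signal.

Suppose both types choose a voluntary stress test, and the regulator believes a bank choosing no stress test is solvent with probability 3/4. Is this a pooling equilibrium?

No

On the equilibrium path (stress test) the regulator holds the prior 1/5 and pays 1/5·323 + 4/5·103 = 147. Off-path (no stress test) belief 3/4 gives 3/4·323 + 1/4·103 = 268.
Solvent: stress test gives 147 − 69 = 78; no stress test gives 268 − 0 = 268. Deviates. ✗
Distressed: stress test gives 147 − 178 = -31; no stress test gives 268 − 0 = 268. Deviates. ✗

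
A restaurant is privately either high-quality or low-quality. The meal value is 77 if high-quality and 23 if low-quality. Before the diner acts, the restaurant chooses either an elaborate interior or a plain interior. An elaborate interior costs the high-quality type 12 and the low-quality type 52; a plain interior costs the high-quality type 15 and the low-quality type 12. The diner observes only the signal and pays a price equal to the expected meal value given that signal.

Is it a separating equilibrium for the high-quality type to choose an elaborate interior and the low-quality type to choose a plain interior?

No

If types separate, elaborate interior earns payment 77 and plain interior earns 23.
High-quality: elaborate interior gives 77 − 12 = 65; plain interior gives 23 − 15 = 8. No deviation. ✓
Low-quality: plain interior gives 23 − 12 = 11; elaborate interior gives 77 − 52 = 25. Would deviate. ✗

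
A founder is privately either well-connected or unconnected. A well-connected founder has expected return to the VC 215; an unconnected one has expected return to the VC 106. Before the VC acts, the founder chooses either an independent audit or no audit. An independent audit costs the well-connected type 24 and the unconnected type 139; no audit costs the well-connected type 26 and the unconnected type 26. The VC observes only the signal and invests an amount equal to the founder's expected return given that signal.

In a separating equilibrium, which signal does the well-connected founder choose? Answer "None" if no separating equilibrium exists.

audit

Try well-connected → audit, unconnected → no audit:
  Under separation the VC infers type exactly: audit → well-connected (pays 215), no audit → unconnected (pays 106).
  Well-connected: audit gives 215 − 24 = 191; no audit gives 106 − 26 = 80. No deviation. ✓
  Unconnected: no audit gives 106 − 26 = 80; audit gives 215 − 139 = 76. No deviation. ✓
Both hold — the well-connected type sends audit.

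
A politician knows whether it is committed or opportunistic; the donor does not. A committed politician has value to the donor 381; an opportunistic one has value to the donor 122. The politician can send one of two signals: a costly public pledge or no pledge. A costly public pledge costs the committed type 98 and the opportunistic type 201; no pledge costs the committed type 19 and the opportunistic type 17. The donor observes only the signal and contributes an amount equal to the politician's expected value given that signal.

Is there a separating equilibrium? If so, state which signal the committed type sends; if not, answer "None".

None

Try committed → pledge, opportunistic → no pledge:
  If types separate, pledge earns payment 381 and no pledge earns 122.
  Committed: pledge gives 381 − 98 = 283; no pledge gives 122 − 19 = 103. No deviation. ✓
  Opportunistic: no pledge gives 122 − 17 = 105; pledge gives 381 − 201 = 180. Would deviate. ✗
Try committed → no pledge, opportunistic → pledge:
  If types separate, no pledge earns payment 381 and pledge earns 122.
  Committed: no pledge gives 381 − 19 = 362; pledge gives 122 − 98 = 24. No deviation. ✓
  Opportunistic: pledge gives 122 − 201 = -79; no pledge gives 381 − 17 = 364. Would deviate. ✗
Neither assignment is incentive-compatible.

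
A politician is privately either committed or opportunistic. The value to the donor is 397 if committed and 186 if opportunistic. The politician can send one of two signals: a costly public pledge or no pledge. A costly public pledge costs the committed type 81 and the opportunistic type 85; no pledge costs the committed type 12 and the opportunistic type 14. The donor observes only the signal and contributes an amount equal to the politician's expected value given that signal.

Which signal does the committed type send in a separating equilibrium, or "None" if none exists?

Try committed → pledge, opportunistic → no pledge:
  If types separate, pledge earns payment 397 and no pledge earns 186.
  Committed: pledge gives 397 − 81 = 316; no pledge gives 186 − 12 = 174. No deviation. ✓
  Opportunistic: no pledge gives 186 − 14 = 172; pledge gives 397 − 85 = 312. Would deviate. ✗
Try committed → no pledge, opportunistic → pledge:
  If types separate, no pledge earns payment 397 and pledge earns 186.
  Committed: no pledge gives 397 − 12 = 385; pledge gives 186 − 81 = 105. No deviation. ✓
  Opportunistic: pledge gives 186 − 85 = 101; no pledge gives 397 − 14 = 383. Would deviate. ✗
Neither assignment is incentive-compatible.

None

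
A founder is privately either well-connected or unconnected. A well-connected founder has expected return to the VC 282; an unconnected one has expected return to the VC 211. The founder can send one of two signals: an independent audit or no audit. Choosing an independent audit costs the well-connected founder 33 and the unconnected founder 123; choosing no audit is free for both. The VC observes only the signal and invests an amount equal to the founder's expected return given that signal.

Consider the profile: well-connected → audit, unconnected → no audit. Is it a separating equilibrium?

Yes

If types separate, audit earns payment 282 and no audit earns 211.
Well-connected: audit gives 282 − 33 = 249; no audit gives 211 − 0 = 211. No deviation. ✓
Unconnected: no audit gives 211 − 0 = 211; audit gives 282 − 123 = 159. No deviation. ✓
Both incentive constraints hold.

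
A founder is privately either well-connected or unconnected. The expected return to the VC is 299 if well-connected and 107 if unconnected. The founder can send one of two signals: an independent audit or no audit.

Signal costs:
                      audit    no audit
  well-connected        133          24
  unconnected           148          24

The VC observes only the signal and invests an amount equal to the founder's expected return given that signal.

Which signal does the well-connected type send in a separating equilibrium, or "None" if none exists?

Try well-connected → audit, unconnected → no audit:
  Under separation the VC infers type exactly: audit → well-connected (pays 299), no audit → unconnected (pays 107).
  Well-connected: audit gives 299 − 133 = 166; no audit gives 107 − 24 = 83. No deviation. ✓
  Unconnected: no audit gives 107 − 24 = 83; audit gives 299 − 148 = 151. Would deviate. ✗
Try well-connected → no audit, unconnected → audit:
  Under separation the VC infers type exactly: no audit → well-connected (pays 299), audit → unconnected (pays 107).
  Well-connected: no audit gives 299 − 24 = 275; audit gives 107 − 133 = -26. No deviation. ✓
  Unconnected: audit gives 107 − 148 = -41; no audit gives 299 − 24 = 275. Would deviate. ✗
Neither assignment is incentive-compatible.

None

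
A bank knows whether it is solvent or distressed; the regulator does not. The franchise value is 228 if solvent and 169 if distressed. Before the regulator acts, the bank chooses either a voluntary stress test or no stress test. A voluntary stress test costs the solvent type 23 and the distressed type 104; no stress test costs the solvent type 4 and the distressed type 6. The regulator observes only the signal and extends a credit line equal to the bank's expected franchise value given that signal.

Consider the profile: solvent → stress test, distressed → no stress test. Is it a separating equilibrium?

Under separation the regulator infers type exactly: stress test → solvent (pays 228), no stress test → distressed (pays 169).
Solvent: stress test gives 228 − 23 = 205; no stress test gives 169 − 4 = 165. No deviation. ✓
Distressed: no stress test gives 169 − 6 = 163; stress test gives 228 − 104 = 124. No deviation. ✓
Neither type gains from mimicking the other.

Yes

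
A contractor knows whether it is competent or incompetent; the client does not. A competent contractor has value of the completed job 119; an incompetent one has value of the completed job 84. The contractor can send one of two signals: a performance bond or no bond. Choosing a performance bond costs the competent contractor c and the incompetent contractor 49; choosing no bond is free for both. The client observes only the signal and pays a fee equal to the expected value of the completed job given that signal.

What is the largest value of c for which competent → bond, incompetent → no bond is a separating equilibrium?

Under separation: bond → competent (pays 119); no bond → incompetent (pays 84).
Incompetent: 84 − 0 = 84 ≥ 119 − 49 = 70. Holds regardless of c. ✓
Competent: 119 − c ≥ 84 − 0, so c ≤ 119 − 84 = 35.

35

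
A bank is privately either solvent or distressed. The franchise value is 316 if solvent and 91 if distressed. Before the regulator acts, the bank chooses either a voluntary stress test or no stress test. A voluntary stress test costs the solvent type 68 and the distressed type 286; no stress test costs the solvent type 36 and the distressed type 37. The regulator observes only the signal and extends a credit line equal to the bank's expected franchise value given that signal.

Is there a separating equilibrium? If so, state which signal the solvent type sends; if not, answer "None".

Try solvent → stress test, distressed → no stress test:
  Under separation the regulator infers type exactly: stress test → solvent (pays 316), no stress test → distressed (pays 91).
  Solvent: stress test gives 316 − 68 = 248; no stress test gives 91 − 36 = 55. No deviation. ✓
  Distressed: no stress test gives 91 − 37 = 54; stress test gives 316 − 286 = 30. No deviation. ✓
Both hold — the solvent type sends stress test.

stress test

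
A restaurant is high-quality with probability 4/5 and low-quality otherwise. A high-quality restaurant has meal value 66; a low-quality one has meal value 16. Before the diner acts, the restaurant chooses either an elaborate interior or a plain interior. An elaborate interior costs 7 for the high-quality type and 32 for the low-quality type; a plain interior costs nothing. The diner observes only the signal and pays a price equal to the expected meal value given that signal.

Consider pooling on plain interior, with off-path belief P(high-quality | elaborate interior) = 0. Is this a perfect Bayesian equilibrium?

On the equilibrium path (plain interior) the diner holds the prior 4/5 and pays 4/5·66 + 1/5·16 = 56. Off-path (elaborate interior) belief 0 gives 0·66 + 1·16 = 16.
High-quality: plain interior gives 56 − 0 = 56; elaborate interior gives 16 − 7 = 9. Stays. ✓
Low-quality: plain interior gives 56 − 0 = 56; elaborate interior gives 16 − 32 = -16. Stays. ✓
Beliefs are Bayes-consistent on-path and both types best-respond.

Yes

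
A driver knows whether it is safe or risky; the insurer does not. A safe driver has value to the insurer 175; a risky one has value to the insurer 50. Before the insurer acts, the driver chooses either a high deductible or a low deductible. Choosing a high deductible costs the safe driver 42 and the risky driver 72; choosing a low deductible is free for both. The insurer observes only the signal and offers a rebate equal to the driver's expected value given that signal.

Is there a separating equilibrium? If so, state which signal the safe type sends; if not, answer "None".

Try safe → high deductible, risky → low deductible:
  Under separation the insurer infers type exactly: high deductible → safe (pays 175), low deductible → risky (pays 50).
  Safe: high deductible gives 175 − 42 = 133; low deductible gives 50 − 0 = 50. No deviation. ✓
  Risky: low deductible gives 50 − 0 = 50; high deductible gives 175 − 72 = 103. Would deviate. ✗
Try safe → low deductible, risky → high deductible:
  Under separation the insurer infers type exactly: low deductible → safe (pays 175), high deductible → risky (pays 50).
  Safe: low deductible gives 175 − 0 = 175; high deductible gives 50 − 42 = 8. No deviation. ✓
  Risky: high deductible gives 50 − 72 = -22; low deductible gives 175 − 0 = 175. Would deviate. ✗
Neither assignment is incentive-compatible.

None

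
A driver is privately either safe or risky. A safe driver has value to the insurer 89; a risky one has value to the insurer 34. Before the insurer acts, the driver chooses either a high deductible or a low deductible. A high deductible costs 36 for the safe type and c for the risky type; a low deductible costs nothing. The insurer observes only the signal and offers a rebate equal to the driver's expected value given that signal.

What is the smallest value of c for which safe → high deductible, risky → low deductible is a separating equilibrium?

55

Under separation: high deductible → safe (pays 89); low deductible → risky (pays 34).
Safe: 89 − 36 = 53 ≥ 34 − 0 = 34. Holds regardless of c. ✓
Risky: 34 − 0 ≥ 89 − c, so c ≥ 89 − 34 = 55.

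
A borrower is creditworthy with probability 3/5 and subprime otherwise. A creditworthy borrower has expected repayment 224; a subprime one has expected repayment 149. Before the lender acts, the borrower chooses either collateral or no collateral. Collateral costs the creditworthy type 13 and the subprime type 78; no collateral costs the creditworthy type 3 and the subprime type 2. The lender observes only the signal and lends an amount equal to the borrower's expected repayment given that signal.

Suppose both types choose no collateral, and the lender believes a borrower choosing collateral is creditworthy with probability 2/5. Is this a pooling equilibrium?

On the equilibrium path (no collateral) the lender holds the prior 3/5 and pays 3/5·224 + 2/5·149 = 194. Off-path (collateral) belief 2/5 gives 2/5·224 + 3/5·149 = 179.
Creditworthy: no collateral gives 194 − 3 = 191; collateral gives 179 − 13 = 166. Stays. ✓
Subprime: no collateral gives 194 − 2 = 192; collateral gives 179 − 78 = 101. Stays. ✓
Beliefs are Bayes-consistent on-path and both types best-respond.

Yes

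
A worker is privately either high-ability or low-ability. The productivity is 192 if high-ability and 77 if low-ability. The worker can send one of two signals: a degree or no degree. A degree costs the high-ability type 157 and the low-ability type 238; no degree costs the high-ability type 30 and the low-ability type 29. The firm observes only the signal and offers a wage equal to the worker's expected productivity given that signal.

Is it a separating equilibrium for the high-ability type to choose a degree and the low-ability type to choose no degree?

No

If types separate, degree earns payment 192 and no degree earns 77.
High-ability: degree gives 192 − 157 = 35; no degree gives 77 − 30 = 47. Would deviate. ✗
Low-ability: no degree gives 77 − 29 = 48; degree gives 192 − 238 = -46. No deviation. ✓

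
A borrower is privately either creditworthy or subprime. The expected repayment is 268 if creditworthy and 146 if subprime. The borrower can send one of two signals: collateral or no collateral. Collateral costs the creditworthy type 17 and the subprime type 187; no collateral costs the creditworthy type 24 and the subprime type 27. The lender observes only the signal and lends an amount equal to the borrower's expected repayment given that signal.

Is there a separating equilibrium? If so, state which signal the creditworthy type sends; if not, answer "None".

Try creditworthy → collateral, subprime → no collateral:
  If types separate, collateral earns payment 268 and no collateral earns 146.
  Creditworthy: collateral gives 268 − 17 = 251; no collateral gives 146 − 24 = 122. No deviation. ✓
  Subprime: no collateral gives 146 − 27 = 119; collateral gives 268 − 187 = 81. No deviation. ✓
Both hold — the creditworthy type sends collateral.

collateral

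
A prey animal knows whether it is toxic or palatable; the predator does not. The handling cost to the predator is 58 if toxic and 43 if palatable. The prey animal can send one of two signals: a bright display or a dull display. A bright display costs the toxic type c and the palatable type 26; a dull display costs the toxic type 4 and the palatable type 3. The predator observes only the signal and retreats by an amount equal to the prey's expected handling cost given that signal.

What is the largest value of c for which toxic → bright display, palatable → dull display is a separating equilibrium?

Under separation: bright display → toxic (pays 58); dull display → palatable (pays 43).
Palatable: 43 − 3 = 40 ≥ 58 − 26 = 32. Holds regardless of c. ✓
Toxic: 58 − c ≥ 43 − 4, so c ≤ 58 − 39 = 19.

19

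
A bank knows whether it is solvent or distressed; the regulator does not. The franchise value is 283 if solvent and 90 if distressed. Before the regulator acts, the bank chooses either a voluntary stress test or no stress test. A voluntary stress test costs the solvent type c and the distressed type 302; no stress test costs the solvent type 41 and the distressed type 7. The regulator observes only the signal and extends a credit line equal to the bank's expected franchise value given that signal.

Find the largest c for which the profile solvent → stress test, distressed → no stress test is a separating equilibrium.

234

Under separation: stress test → solvent (pays 283); no stress test → distressed (pays 90).
Distressed: 90 − 7 = 83 ≥ 283 − 302 = -19. Holds regardless of c. ✓
Solvent: 283 − c ≥ 90 − 41, so c ≤ 283 − 49 = 234.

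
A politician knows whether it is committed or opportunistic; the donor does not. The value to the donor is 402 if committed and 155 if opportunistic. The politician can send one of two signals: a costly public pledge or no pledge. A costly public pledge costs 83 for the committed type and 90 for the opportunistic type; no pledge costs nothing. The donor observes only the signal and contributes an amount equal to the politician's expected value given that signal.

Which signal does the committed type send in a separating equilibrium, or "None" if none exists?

None

Try committed → pledge, opportunistic → no pledge:
  If types separate, pledge earns payment 402 and no pledge earns 155.
  Committed: pledge gives 402 − 83 = 319; no pledge gives 155 − 0 = 155. No deviation. ✓
  Opportunistic: no pledge gives 155 − 0 = 155; pledge gives 402 − 90 = 312. Would deviate. ✗
Try committed → no pledge, opportunistic → pledge:
  If types separate, no pledge earns payment 402 and pledge earns 155.
  Committed: no pledge gives 402 − 0 = 402; pledge gives 155 − 83 = 72. No deviation. ✓
  Opportunistic: pledge gives 155 − 90 = 65; no pledge gives 402 − 0 = 402. Would deviate. ✗
Neither assignment is incentive-compatible.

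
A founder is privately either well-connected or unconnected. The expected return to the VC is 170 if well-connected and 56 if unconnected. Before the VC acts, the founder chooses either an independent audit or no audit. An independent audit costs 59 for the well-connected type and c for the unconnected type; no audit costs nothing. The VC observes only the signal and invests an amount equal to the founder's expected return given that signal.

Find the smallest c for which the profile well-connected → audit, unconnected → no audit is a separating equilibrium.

Under separation: audit → well-connected (pays 170); no audit → unconnected (pays 56).
Well-connected: 170 − 59 = 111 ≥ 56 − 0 = 56. Holds regardless of c. ✓
Unconnected: 56 − 0 ≥ 170 − c, so c ≥ 170 − 56 = 114.

114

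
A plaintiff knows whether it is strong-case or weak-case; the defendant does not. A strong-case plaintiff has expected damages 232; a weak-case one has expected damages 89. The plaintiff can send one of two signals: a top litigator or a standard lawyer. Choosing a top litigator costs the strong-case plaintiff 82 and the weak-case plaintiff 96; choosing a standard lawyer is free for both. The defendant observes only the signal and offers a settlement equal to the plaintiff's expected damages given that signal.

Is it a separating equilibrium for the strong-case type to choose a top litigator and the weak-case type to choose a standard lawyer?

No

If types separate, top litigator earns payment 232 and standard lawyer earns 89.
Strong-case: top litigator gives 232 − 82 = 150; standard lawyer gives 89 − 0 = 89. No deviation. ✓
Weak-case: standard lawyer gives 89 − 0 = 89; top litigator gives 232 − 96 = 136. Would deviate. ✗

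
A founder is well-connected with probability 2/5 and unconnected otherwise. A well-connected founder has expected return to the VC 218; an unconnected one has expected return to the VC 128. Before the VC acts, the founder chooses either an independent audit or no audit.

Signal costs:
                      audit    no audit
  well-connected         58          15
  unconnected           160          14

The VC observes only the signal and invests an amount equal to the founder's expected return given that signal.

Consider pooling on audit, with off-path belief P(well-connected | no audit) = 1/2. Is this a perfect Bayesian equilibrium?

No

On the equilibrium path (audit) the VC holds the prior 2/5 and pays 2/5·218 + 3/5·128 = 164. Off-path (no audit) belief 1/2 gives 1/2·218 + 1/2·128 = 173.
Well-connected: audit gives 164 − 58 = 106; no audit gives 173 − 15 = 158. Deviates. ✗
Unconnected: audit gives 164 − 160 = 4; no audit gives 173 − 14 = 159. Deviates. ✗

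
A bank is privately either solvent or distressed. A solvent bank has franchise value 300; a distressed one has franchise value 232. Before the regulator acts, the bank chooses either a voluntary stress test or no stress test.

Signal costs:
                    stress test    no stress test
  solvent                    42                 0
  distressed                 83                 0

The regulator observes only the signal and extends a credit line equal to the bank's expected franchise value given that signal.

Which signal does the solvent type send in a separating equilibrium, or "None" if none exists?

stress test

Try solvent → stress test, distressed → no stress test:
  If types separate, stress test earns payment 300 and no stress test earns 232.
  Solvent: stress test gives 300 − 42 = 258; no stress test gives 232 − 0 = 232. No deviation. ✓
  Distressed: no stress test gives 232 − 0 = 232; stress test gives 300 − 83 = 217. No deviation. ✓
Both hold — the solvent type sends stress test.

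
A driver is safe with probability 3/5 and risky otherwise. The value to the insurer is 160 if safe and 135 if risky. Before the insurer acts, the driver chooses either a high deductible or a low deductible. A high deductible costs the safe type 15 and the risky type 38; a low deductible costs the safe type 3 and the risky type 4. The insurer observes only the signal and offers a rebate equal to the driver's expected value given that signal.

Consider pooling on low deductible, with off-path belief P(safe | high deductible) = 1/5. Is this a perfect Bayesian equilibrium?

Yes

On the equilibrium path (low deductible) the insurer holds the prior 3/5 and pays 3/5·160 + 2/5·135 = 150. Off-path (high deductible) belief 1/5 gives 1/5·160 + 4/5·135 = 140.
Safe: low deductible gives 150 − 3 = 147; high deductible gives 140 − 15 = 125. Stays. ✓
Risky: low deductible gives 150 − 4 = 146; high deductible gives 140 − 38 = 102. Stays. ✓
Beliefs are Bayes-consistent on-path and both types best-respond.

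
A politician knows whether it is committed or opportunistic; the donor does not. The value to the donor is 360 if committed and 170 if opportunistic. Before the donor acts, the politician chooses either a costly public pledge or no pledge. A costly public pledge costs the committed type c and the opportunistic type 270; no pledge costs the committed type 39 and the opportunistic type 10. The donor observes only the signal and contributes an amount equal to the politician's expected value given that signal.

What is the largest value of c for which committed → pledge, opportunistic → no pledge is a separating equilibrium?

229

Under separation: pledge → committed (pays 360); no pledge → opportunistic (pays 170).
Opportunistic: 170 − 10 = 160 ≥ 360 − 270 = 90. Holds regardless of c. ✓
Committed: 360 − c ≥ 170 − 39, so c ≤ 360 − 131 = 229.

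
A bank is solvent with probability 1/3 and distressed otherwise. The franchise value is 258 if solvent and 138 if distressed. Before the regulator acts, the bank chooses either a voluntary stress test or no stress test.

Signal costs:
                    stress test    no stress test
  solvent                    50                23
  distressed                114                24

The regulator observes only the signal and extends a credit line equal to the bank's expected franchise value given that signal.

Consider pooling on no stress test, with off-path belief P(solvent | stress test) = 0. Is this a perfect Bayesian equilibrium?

Yes

At the pooled signal (no stress test) the regulator holds the prior 1/3 and pays 1/3·258 + 2/3·138 = 178. Off-path (stress test) belief 0 gives 0·258 + 1·138 = 138.
Solvent: no stress test gives 178 − 23 = 155; stress test gives 138 − 50 = 88. Stays. ✓
Distressed: no stress test gives 178 − 24 = 154; stress test gives 138 − 114 = 24. Stays. ✓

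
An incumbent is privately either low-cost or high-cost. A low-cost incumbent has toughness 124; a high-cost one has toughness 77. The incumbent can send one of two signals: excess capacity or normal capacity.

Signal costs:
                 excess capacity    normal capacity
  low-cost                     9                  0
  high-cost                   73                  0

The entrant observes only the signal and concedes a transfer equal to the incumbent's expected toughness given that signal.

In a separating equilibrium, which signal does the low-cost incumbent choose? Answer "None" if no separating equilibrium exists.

Try low-cost → excess capacity, high-cost → normal capacity:
  If types separate, excess capacity earns payment 124 and normal capacity earns 77.
  Low-cost: excess capacity gives 124 − 9 = 115; normal capacity gives 77 − 0 = 77. No deviation. ✓
  High-cost: normal capacity gives 77 − 0 = 77; excess capacity gives 124 − 73 = 51. No deviation. ✓
Both hold — the low-cost type sends excess capacity.

excess capacity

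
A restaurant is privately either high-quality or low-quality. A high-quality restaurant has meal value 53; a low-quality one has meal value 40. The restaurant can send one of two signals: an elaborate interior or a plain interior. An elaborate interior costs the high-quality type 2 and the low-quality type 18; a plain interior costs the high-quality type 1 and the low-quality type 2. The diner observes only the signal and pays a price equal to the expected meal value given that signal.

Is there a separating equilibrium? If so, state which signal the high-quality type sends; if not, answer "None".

Try high-quality → elaborate interior, low-quality → plain interior:
  If types separate, elaborate interior earns payment 53 and plain interior earns 40.
  High-quality: elaborate interior gives 53 − 2 = 51; plain interior gives 40 − 1 = 39. No deviation. ✓
  Low-quality: plain interior gives 40 − 2 = 38; elaborate interior gives 53 − 18 = 35. No deviation. ✓
Both hold — the high-quality type sends elaborate interior.

elaborate interior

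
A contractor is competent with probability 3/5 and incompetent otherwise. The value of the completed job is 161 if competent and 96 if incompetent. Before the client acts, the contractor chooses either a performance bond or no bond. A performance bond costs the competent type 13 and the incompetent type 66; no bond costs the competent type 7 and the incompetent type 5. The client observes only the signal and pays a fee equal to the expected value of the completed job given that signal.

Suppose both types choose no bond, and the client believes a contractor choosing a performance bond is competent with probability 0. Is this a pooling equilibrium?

Yes

On the equilibrium path (no bond) the client holds the prior 3/5 and pays 3/5·161 + 2/5·96 = 135. Off-path (bond) belief 0 gives 0·161 + 1·96 = 96.
Competent: no bond gives 135 − 7 = 128; bond gives 96 − 13 = 83. Stays. ✓
Incompetent: no bond gives 135 − 5 = 130; bond gives 96 − 66 = 30. Stays. ✓
Beliefs are Bayes-consistent on-path and both types best-respond.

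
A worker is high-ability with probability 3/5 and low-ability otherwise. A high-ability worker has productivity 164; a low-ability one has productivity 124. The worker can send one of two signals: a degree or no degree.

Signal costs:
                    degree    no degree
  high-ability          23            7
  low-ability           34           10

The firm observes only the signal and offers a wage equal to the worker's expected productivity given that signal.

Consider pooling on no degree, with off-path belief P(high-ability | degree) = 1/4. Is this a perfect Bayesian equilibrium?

Yes

At the pooled signal (no degree) the firm holds the prior 3/5 and pays 3/5·164 + 2/5·124 = 148. Off-path (degree) belief 1/4 gives 1/4·164 + 3/4·124 = 134.
High-ability: no degree gives 148 − 7 = 141; degree gives 134 − 23 = 111. Stays. ✓
Low-ability: no degree gives 148 − 10 = 138; degree gives 134 − 34 = 100. Stays. ✓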